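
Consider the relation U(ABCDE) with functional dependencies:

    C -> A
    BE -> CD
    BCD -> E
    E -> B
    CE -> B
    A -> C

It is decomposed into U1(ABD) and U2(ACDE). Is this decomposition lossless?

Common attributes: U1 ∩ U2 = {AD}.
Closure of {AD}: A → C applies, adding C. So (AD)⁺ = {ACD}.
The closure contains neither all of U1 = {ABD} nor all of U2 = {ACDE}, so the common attributes are not a superkey of either fragment. The join is lossy.

No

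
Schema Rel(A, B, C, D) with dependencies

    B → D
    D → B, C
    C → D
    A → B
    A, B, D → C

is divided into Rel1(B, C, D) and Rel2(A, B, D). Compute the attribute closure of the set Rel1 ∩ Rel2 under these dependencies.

Rel1 ∩ Rel2 = {B, D}.
D → B, C applies, adding C
Closure: {B, C, D}.

B, C, D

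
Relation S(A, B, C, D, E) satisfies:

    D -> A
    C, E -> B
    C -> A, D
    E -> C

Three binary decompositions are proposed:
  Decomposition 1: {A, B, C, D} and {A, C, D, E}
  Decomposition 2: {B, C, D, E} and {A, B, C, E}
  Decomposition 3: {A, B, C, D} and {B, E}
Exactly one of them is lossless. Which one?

Decomposition 1: common = {A, C, D}, closure = {A, C, D} → lossy.
Decomposition 2: common = {B, C, E}, closure = {A, B, C, D, E} → lossless.
Decomposition 3: common = {B}, closure = {B} → lossy.

Decomposition 2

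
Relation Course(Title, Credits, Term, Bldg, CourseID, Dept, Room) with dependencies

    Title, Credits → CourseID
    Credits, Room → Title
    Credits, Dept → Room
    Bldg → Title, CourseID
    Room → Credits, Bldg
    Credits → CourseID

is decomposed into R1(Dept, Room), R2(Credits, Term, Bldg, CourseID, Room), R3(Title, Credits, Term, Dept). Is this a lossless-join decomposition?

Chase test. Columns are Title, Credits, Term, Bldg, CourseID, Dept, Room; row i has aⱼ where attribute j ∈ Ri, else bᵢⱼ.
Initial tableau (one row per fragment):
  row 1: b11 b12 b13 b14 b15 a6 a7
  row 2: b21 a2 a3 a4 a5 b26 a7
  row 3: a1 a2 a3 b34 b35 a6 b37
Rows 1 and 2 agree on Room; apply Room→Credits, Bldg and equate their Credits, Bldg entries.
Rows 1 and 2 agree on Credits; apply Credits→CourseID and equate their CourseID entries.
Rows 1 and 3 agree on Credits; apply Credits→CourseID and equate their CourseID entries.
Rows 1 and 2 agree on Credits, Room; apply Credits, Room→Title and equate their Title entries.
Rows 1 and 3 agree on Credits, Dept; apply Credits, Dept→Room and equate their Room entries.
Rows 1 and 3 agree on Room; apply Room→Credits, Bldg and equate their Credits, Bldg entries.
Rows 1 and 3 agree on Credits, Room; apply Credits, Room→Title and equate their Title entries.
Row 3 is now all distinguished symbols — the join is lossless.

Yes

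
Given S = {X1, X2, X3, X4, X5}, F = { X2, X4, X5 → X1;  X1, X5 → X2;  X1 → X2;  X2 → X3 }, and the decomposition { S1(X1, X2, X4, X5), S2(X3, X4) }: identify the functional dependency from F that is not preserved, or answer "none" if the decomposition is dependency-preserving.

Check X2 → X3: no single fragment contains all of {X2, X3}, and the restricted closure of {X2} across the fragments never reaches {X3}.
X2, X4, X5 → X1 is preserved.
X1, X5 → X2 is preserved.
X1 → X2 is preserved.

X2 → X3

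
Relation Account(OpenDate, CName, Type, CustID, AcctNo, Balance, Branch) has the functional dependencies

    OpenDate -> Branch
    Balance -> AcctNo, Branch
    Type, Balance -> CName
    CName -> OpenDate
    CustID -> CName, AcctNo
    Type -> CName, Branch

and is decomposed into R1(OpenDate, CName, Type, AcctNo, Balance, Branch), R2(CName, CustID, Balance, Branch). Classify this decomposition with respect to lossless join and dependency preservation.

lossy and not dependency-preserving

Lossless test: (CName, Balance, Branch)⁺ = {OpenDate, CName, AcctNo, Balance, Branch}, which is a superkey of neither fragment — lossy.
Dependency preservation: the restricted closure of {CustID} across the fragments never reaches {CName, AcctNo}, so CustID → CName, AcctNo cannot be enforced without a join — not preserved.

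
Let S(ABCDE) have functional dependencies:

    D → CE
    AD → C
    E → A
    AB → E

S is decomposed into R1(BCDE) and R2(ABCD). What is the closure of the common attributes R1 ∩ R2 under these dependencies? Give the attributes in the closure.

R1 ∩ R2 = {BCD}.
D → CE applies, adding E
E → A applies, adding A
Closure: {ABCDE}.

ABCDE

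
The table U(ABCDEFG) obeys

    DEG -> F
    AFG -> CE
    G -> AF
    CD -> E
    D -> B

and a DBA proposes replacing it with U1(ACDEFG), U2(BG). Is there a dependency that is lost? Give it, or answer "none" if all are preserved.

Check D → B: no single fragment contains all of {BD}, and the restricted closure of {D} across the fragments never reaches {B}.
DEG → F is preserved.
AFG → CE is preserved.
G → AF is preserved.
CD → E is preserved.

D -> B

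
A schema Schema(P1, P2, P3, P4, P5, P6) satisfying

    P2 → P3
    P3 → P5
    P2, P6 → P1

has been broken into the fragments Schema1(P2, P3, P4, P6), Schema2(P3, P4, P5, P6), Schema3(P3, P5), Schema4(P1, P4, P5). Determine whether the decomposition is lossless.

No

Chase test. Columns are P1, P2, P3, P4, P5, P6; row i has aⱼ where attribute j ∈ Schemai, else bᵢⱼ.
Initial tableau (one row per fragment):
  row 1: b11 a2 a3 a4 b15 a6
  row 2: b21 b22 a3 a4 a5 a6
  row 3: b31 b32 a3 b34 a5 b36
  row 4: a1 b42 b43 a4 a5 b46
Rows 1 and 2 agree on P3; apply P3→P5 and equate their P5 entries.
No row becomes fully distinguished — the join is lossy.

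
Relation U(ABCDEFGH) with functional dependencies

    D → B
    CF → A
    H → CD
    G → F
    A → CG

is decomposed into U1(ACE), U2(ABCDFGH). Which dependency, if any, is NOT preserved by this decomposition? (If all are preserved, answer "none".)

D → B lies within U2.
CF → A lies within U2.
H → CD lies within U2.
G → F lies within U2.
A → CG lies within U2.
Every dependency is enforceable on the fragments, so the decomposition is dependency-preserving.

none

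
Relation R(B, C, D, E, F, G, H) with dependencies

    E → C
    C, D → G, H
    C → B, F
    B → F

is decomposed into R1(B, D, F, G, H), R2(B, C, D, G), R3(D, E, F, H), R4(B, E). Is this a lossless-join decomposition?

No

Chase test. Columns are B, C, D, E, F, G, H; row i has aⱼ where attribute j ∈ Ri, else bᵢⱼ.
Initial tableau (one row per fragment):
  row 1: a1 b12 a3 b14 a5 a6 a7
  row 2: a1 a2 a3 b24 b25 a6 b27
  row 3: b31 b32 a3 a4 a5 b36 a7
  row 4: a1 b42 b43 a4 b45 b46 b47
Rows 3 and 4 agree on E; apply E→C and equate their C entries.
Rows 3 and 4 agree on C; apply C→B, F and equate their B, F entries.
Rows 1 and 2 agree on B; apply B→F and equate their F entries.
No row becomes fully distinguished — the join is lossy.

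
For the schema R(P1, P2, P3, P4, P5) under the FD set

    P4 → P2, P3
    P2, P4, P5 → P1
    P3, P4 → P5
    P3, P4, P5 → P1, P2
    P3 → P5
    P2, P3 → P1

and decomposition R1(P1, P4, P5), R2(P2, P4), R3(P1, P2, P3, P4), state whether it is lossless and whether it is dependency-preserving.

Lossless test (chase): Rows 1 and 2 agree on P4; apply P4→P2, P3 and equate their P2, P3 entries. Rows 1 and 3 agree on P4; apply P4→P2, P3 and equate their P2, P3 entries. Rows 1 and 2 agree on P3, P4; apply P3, P4→P5 and equate their P5 entries. Rows 1 and 3 agree on P3, P4; apply P3, P4→P5 and equate their P5 entries. Rows 1 and 2 agree on P3, P4, P5; apply P3, P4, P5→P1, P2 and equate their P1, P2 entries. Row 1 is now all distinguished symbols — the join is lossless.
Dependency preservation: the restricted closure of {P3} across the fragments never reaches {P5}, so P3 → P5 cannot be enforced without a join — not preserved.

lossless but not dependency-preserving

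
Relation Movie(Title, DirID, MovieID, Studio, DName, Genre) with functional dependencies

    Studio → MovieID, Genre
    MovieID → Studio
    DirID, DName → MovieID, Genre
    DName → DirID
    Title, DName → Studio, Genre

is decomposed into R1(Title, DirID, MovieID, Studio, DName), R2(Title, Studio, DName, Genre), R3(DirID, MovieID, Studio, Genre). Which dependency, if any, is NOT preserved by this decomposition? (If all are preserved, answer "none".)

Studio → MovieID, Genre lies within R3.
MovieID → Studio lies within R1.
DirID, DName → MovieID, Genre: restricted closure across fragments reaches MovieID, Genre.
DName → DirID lies within R1.
Title, DName → Studio, Genre lies within R2.
Every dependency is enforceable on the fragments, so the decomposition is dependency-preserving.

none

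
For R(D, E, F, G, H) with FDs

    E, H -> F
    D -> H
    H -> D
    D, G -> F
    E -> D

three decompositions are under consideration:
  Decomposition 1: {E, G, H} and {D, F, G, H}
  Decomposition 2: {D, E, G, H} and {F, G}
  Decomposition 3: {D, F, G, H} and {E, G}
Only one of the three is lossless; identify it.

Decomposition 1

Decomposition 1: common = {G, H}, closure = {D, F, G, H} → lossless.
Decomposition 2: common = {G}, closure = {G} → lossy.
Decomposition 3: common = {G}, closure = {G} → lossy.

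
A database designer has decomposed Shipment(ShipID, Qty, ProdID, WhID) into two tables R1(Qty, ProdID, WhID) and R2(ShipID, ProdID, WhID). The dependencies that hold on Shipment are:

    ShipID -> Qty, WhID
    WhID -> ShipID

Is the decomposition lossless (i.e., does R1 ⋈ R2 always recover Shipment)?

Yes

Common attributes: R1 ∩ R2 = {ProdID, WhID}.
Closure of {ProdID, WhID}: WhID → ShipID applies, adding ShipID; ShipID → Qty, WhID applies, adding Qty. So (ProdID, WhID)⁺ = {ShipID, Qty, ProdID, WhID}.
This closure contains every attribute of R1, so R1 ∩ R2 → R1. The join is lossless.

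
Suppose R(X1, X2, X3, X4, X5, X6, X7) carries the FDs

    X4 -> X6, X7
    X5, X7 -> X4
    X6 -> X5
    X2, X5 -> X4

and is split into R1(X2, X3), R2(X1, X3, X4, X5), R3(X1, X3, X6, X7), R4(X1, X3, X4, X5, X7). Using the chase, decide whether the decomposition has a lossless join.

Chase test. Columns are X1, X2, X3, X4, X5, X6, X7; row i has aⱼ where attribute j ∈ Ri, else bᵢⱼ.
Initial tableau (one row per fragment):
  row 1: b11 a2 a3 b14 b15 b16 b17
  row 2: a1 b22 a3 a4 a5 b26 b27
  row 3: a1 b32 a3 b34 b35 a6 a7
  row 4: a1 b42 a3 a4 a5 b46 a7
Rows 2 and 4 agree on X4; apply X4→X6, X7 and equate their X6, X7 entries.
No row becomes fully distinguished — the join is lossy.

No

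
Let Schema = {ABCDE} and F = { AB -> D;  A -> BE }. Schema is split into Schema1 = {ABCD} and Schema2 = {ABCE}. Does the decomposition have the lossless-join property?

Common attributes: Schema1 ∩ Schema2 = {ABC}.
Closure of {ABC}: AB → D applies, adding D; A → BE applies, adding E. So (ABC)⁺ = {ABCDE}.
This closure contains every attribute of Schema1, so Schema1 ∩ Schema2 → Schema1. The join is lossless.

Yes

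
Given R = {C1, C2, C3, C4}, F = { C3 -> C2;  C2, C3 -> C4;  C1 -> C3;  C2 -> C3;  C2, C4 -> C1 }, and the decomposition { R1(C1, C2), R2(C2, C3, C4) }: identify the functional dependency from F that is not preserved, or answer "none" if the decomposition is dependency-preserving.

C3 → C2 lies within R2.
C2, C3 → C4 lies within R2.
C1 → C3: restricted closure across fragments reaches C3.
C2 → C3 lies within R2.
C2, C4 → C1: restricted closure across fragments reaches C1.
Every dependency is enforceable on the fragments, so the decomposition is dependency-preserving.

none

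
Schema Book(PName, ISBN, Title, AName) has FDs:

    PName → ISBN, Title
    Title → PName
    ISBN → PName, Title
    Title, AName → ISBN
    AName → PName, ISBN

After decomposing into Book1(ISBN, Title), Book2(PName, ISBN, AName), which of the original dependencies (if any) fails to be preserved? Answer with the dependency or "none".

none

PName → ISBN, Title: restricted closure across fragments reaches ISBN, Title.
Title → PName: restricted closure across fragments reaches PName.
ISBN → PName, Title: restricted closure across fragments reaches PName, Title.
Title, AName → ISBN: restricted closure across fragments reaches ISBN.
AName → PName, ISBN lies within Book2.
Every dependency is enforceable on the fragments, so the decomposition is dependency-preserving.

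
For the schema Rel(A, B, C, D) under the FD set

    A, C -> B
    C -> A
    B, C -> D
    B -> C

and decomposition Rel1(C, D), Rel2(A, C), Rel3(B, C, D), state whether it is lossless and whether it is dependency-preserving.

Lossless test (chase): Rows 1 and 2 agree on C; apply C→A and equate their A entries. Rows 1 and 3 agree on C; apply C→A and equate their A entries. Rows 1 and 2 agree on A, C; apply A, C→B and equate their B entries. Rows 1 and 3 agree on A, C; apply A, C→B and equate their B entries. Rows 1 and 2 agree on B, C; apply B, C→D and equate their D entries. Row 1 is now all distinguished symbols — the join is lossless.
Dependency preservation: A, C → B is not contained in any single fragment, but the restricted closure of its left-hand side across the fragments still reaches the right-hand side; the remaining FDs each lie inside some fragment. All dependencies are preserved.

lossless and dependency-preserving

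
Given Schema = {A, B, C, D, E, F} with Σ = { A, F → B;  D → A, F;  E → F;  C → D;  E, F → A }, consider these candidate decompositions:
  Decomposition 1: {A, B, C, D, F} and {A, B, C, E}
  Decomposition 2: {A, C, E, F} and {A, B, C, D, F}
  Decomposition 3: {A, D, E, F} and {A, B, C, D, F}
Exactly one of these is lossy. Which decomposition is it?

Decomposition 3

Decomposition 1: common = {A, B, C}, closure = {A, B, C, D, F} → lossless.
Decomposition 2: common = {A, C, F}, closure = {A, B, C, D, F} → lossless.
Decomposition 3: common = {A, D, F}, closure = {A, B, D, F} → lossy.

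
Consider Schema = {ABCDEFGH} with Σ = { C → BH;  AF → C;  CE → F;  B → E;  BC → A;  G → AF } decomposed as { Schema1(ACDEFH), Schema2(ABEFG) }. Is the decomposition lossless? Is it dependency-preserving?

Lossless test: (AEF)⁺ = {ABCEFH}, which is a superkey of neither fragment — lossy.
Dependency preservation: C → BH; BC → A are not contained in any single fragment, but the restricted closure of each left-hand side across the fragments still reaches the right-hand side; the remaining FDs each lie inside some fragment. All dependencies are preserved.

lossy but dependency-preserving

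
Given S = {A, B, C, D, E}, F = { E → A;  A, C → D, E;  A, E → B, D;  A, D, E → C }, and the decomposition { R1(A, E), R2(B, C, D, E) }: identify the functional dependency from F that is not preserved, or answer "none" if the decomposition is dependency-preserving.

A, C → D, E

Check A, C → D, E: no single fragment contains all of {A, C, D, E}, and the restricted closure of {A, C} across the fragments never reaches {D, E}.
E → A is preserved.
A, E → B, D is preserved.
A, D, E → C is preserved.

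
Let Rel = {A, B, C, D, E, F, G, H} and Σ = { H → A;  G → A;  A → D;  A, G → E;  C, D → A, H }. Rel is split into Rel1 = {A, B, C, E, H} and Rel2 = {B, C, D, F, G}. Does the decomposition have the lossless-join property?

No

Common attributes: Rel1 ∩ Rel2 = {B, C}.
No dependency enlarges {B, C}, so (B, C)⁺ = {B, C}.
The closure contains neither all of Rel1 = {A, B, C, E, H} nor all of Rel2 = {B, C, D, F, G}, so the common attributes are not a superkey of either fragment. The join is lossy.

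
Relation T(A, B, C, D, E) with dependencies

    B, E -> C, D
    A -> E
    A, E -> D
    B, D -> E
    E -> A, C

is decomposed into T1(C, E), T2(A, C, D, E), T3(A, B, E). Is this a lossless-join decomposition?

Yes

Chase test. Columns are A, B, C, D, E; row i has aⱼ where attribute j ∈ Ti, else bᵢⱼ.
Initial tableau (one row per fragment):
  row 1: b11 b12 a3 b14 a5
  row 2: a1 b22 a3 a4 a5
  row 3: a1 a2 b33 b34 a5
Rows 2 and 3 agree on A, E; apply A, E→D and equate their D entries.
Rows 1 and 2 agree on E; apply E→A, C and equate their A, C entries.
Rows 1 and 3 agree on E; apply E→A, C and equate their A, C entries.
Rows 1 and 2 agree on A, E; apply A, E→D and equate their D entries.
Row 3 is now all distinguished symbols — the join is lossless.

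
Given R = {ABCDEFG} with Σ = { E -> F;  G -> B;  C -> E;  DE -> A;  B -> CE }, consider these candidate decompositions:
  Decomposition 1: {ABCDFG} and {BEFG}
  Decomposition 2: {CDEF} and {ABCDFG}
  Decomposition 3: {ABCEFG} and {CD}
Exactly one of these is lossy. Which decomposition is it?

Decomposition 1: common = {BFG}, closure = {BCEFG} → lossless.
Decomposition 2: common = {CDF}, closure = {ACDEF} → lossless.
Decomposition 3: common = {C}, closure = {CEF} → lossy.

Decomposition 3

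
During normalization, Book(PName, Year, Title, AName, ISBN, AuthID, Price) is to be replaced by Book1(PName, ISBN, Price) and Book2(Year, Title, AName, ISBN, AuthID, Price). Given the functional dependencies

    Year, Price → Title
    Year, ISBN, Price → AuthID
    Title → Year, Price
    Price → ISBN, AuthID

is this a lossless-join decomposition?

No

Common attributes: Book1 ∩ Book2 = {ISBN, Price}.
Closure of {ISBN, Price}: Price → ISBN, AuthID applies, adding AuthID. So (ISBN, Price)⁺ = {ISBN, AuthID, Price}.
The closure contains neither all of Book1 = {PName, ISBN, Price} nor all of Book2 = {Year, Title, AName, ISBN, AuthID, Price}, so the common attributes are not a superkey of either fragment. The join is lossy.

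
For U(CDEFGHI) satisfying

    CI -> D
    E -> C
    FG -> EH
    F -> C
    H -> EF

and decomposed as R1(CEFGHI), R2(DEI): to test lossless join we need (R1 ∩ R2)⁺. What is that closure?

R1 ∩ R2 = {EI}.
E → C applies, adding C
CI → D applies, adding D
Closure: {CDEI}.

CDEI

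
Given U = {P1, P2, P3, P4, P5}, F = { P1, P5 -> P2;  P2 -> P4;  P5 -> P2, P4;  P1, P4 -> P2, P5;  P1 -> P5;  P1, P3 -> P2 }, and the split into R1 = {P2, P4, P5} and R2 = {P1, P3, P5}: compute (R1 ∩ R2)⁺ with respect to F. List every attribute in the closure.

P2, P4, P5

R1 ∩ R2 = {P5}.
P5 → P2, P4 applies, adding P2, P4
Closure: {P2, P4, P5}.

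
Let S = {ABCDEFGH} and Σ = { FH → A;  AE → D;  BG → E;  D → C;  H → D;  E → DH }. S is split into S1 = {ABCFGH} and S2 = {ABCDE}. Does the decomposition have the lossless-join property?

Common attributes: S1 ∩ S2 = {ABC}.
No dependency enlarges {ABC}, so (ABC)⁺ = {ABC}.
The closure contains neither all of S1 = {ABCFGH} nor all of S2 = {ABCDE}, so the common attributes are not a superkey of either fragment. The join is lossy.

No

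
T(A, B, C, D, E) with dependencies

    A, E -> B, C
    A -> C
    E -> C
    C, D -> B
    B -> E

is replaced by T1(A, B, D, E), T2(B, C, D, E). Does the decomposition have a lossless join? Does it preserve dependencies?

lossless but not dependency-preserving

Lossless test: (B, D, E)⁺ = {B, C, D, E}, which contains all of one fragment — lossless.
Dependency preservation: the restricted closure of {A} across the fragments never reaches {C}, so A → C cannot be enforced without a join — not preserved.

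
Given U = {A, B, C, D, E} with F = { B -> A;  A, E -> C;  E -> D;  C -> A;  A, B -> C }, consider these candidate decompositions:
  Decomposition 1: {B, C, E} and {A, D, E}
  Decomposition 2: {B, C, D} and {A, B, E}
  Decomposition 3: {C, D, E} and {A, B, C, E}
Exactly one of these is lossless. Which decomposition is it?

Decomposition 3

Decomposition 1: common = {E}, closure = {D, E} → lossy.
Decomposition 2: common = {B}, closure = {A, B, C} → lossy.
Decomposition 3: common = {C, E}, closure = {A, C, D, E} → lossless.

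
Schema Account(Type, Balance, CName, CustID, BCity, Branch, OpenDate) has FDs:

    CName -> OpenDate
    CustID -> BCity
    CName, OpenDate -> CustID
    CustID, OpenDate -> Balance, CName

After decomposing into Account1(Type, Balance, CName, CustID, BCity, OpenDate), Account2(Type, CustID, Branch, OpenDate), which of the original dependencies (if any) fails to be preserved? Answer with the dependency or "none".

none

CName → OpenDate lies within Account1.
CustID → BCity lies within Account1.
CName, OpenDate → CustID lies within Account1.
CustID, OpenDate → Balance, CName lies within Account1.
Every dependency is enforceable on the fragments, so the decomposition is dependency-preserving.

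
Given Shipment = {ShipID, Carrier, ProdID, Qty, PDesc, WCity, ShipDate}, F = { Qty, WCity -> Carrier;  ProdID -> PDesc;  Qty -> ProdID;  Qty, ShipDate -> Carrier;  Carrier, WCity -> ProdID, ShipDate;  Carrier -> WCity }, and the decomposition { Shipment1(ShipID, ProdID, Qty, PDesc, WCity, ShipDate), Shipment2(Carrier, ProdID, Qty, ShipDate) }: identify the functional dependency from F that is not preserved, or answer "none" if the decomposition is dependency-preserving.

Check Carrier → WCity: no single fragment contains all of {Carrier, WCity}, and the restricted closure of {Carrier} across the fragments never reaches {WCity}.
Qty, WCity → Carrier is preserved.
ProdID → PDesc is preserved.
Qty → ProdID is preserved.
Qty, ShipDate → Carrier is preserved.
Carrier, WCity → ProdID, ShipDate is preserved.

Carrier -> WCity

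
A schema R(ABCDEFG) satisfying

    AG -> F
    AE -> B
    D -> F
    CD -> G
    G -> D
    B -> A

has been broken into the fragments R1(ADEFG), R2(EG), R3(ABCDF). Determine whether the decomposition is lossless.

No

Chase test. Columns are ABCDEFG; row i has aⱼ where attribute j ∈ Ri, else bᵢⱼ.
Initial tableau (one row per fragment):
  row 1: a1 b12 b13 a4 a5 a6 a7
  row 2: b21 b22 b23 b24 a5 b26 a7
  row 3: a1 a2 a3 a4 b35 a6 b37
Rows 1 and 2 agree on G; apply G→D and equate their D entries.
Rows 1 and 2 agree on D; apply D→F and equate their F entries.
No row becomes fully distinguished — the join is lossy.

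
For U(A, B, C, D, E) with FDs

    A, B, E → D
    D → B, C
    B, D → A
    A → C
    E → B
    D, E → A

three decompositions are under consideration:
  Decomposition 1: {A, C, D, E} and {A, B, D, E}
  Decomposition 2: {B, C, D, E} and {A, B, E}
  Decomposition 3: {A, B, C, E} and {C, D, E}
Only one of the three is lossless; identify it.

Decomposition 1

Decomposition 1: common = {A, D, E}, closure = {A, B, C, D, E} → lossless.
Decomposition 2: common = {B, E}, closure = {B, E} → lossy.
Decomposition 3: common = {C, E}, closure = {B, C, E} → lossy.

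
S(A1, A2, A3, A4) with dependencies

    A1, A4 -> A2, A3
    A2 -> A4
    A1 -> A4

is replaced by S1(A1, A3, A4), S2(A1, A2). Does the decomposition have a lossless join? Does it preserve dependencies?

lossless but not dependency-preserving

Lossless test: (A1)⁺ = {A1, A2, A3, A4}, which contains all of one fragment — lossless.
Dependency preservation: the restricted closure of {A2} across the fragments never reaches {A4}, so A2 → A4 cannot be enforced without a join — not preserved.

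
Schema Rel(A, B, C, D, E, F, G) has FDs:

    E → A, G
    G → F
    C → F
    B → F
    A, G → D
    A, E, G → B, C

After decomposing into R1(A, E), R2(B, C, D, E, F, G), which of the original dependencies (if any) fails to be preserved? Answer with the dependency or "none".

A, G → D

Check A, G → D: no single fragment contains all of {A, D, G}, and the restricted closure of {A, G} across the fragments never reaches {D}.
E → A, G is preserved.
G → F is preserved.
C → F is preserved.
B → F is preserved.
A, E, G → B, C is preserved.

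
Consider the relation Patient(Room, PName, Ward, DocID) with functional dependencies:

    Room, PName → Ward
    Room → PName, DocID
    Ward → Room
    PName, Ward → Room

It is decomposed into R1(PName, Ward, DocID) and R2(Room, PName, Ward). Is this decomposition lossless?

Yes

Common attributes: R1 ∩ R2 = {PName, Ward}.
Closure of {PName, Ward}: Ward → Room applies, adding Room; Room → PName, DocID applies, adding DocID. So (PName, Ward)⁺ = {Room, PName, Ward, DocID}.
This closure contains every attribute of R1, so R1 ∩ R2 → R1. The join is lossless.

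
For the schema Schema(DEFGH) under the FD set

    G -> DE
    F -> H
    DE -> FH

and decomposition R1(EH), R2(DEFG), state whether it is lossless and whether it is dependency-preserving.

Lossless test: (E)⁺ = {E}, which is a superkey of neither fragment — lossy.
Dependency preservation: the restricted closure of {F} across the fragments never reaches {H}, so F → H cannot be enforced without a join — not preserved.

lossy and not dependency-preserving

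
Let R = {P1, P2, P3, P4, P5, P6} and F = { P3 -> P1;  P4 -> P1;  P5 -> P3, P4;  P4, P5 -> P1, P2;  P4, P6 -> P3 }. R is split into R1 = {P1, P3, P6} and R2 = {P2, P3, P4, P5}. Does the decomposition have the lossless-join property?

Common attributes: R1 ∩ R2 = {P3}.
Closure of {P3}: P3 → P1 applies, adding P1. So (P3)⁺ = {P1, P3}.
The closure contains neither all of R1 = {P1, P3, P6} nor all of R2 = {P2, P3, P4, P5}, so the common attributes are not a superkey of either fragment. The join is lossy.

No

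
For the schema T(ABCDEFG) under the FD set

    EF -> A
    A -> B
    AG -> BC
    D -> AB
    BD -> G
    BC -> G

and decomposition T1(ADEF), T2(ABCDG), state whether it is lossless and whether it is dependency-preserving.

lossless and dependency-preserving

Lossless test: (AD)⁺ = {ABCDG}, which contains all of one fragment — lossless.
Dependency preservation: every FD's attributes lie within a single fragment, so each can be enforced locally — preserved.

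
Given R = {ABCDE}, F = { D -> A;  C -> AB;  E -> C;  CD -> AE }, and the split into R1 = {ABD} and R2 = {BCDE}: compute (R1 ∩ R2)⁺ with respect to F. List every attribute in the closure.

R1 ∩ R2 = {BD}.
D → A applies, adding A
Closure: {ABD}.

ABD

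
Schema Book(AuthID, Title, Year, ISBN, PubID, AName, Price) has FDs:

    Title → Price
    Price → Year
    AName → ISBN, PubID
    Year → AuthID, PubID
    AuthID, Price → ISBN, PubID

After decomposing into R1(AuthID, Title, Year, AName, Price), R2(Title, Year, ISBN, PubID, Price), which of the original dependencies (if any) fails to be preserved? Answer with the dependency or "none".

Check AName → ISBN, PubID: no single fragment contains all of {ISBN, PubID, AName}, and the restricted closure of {AName} across the fragments never reaches {ISBN, PubID}.
Title → Price is preserved.
Price → Year is preserved.
Year → AuthID, PubID is preserved.
AuthID, Price → ISBN, PubID is preserved.

AName → ISBN, PubID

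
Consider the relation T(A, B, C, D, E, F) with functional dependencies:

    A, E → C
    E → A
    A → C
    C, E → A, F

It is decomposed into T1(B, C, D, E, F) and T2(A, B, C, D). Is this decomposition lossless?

Common attributes: T1 ∩ T2 = {B, C, D}.
No dependency enlarges {B, C, D}, so (B, C, D)⁺ = {B, C, D}.
The closure contains neither all of T1 = {B, C, D, E, F} nor all of T2 = {A, B, C, D}, so the common attributes are not a superkey of either fragment. The join is lossy.

No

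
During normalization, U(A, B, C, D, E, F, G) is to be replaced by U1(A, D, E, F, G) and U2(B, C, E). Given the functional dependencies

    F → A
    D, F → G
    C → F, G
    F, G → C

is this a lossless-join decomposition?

No

Common attributes: U1 ∩ U2 = {E}.
No dependency enlarges {E}, so (E)⁺ = {E}.
The closure contains neither all of U1 = {A, D, E, F, G} nor all of U2 = {B, C, E}, so the common attributes are not a superkey of either fragment. The join is lossy.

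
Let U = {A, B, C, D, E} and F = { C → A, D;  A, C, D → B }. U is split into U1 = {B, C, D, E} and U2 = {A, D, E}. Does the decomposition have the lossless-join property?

No

Common attributes: U1 ∩ U2 = {D, E}.
No dependency enlarges {D, E}, so (D, E)⁺ = {D, E}.
The closure contains neither all of U1 = {B, C, D, E} nor all of U2 = {A, D, E}, so the common attributes are not a superkey of either fragment. The join is lossy.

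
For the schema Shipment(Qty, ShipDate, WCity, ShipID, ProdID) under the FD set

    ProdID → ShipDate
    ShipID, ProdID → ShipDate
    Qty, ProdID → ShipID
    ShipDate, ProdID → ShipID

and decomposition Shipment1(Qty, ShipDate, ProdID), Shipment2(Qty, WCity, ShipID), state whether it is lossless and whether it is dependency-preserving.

Lossless test: (Qty)⁺ = {Qty}, which is a superkey of neither fragment — lossy.
Dependency preservation: the restricted closure of {Qty, ProdID} across the fragments never reaches {ShipID}, so Qty, ProdID → ShipID cannot be enforced without a join — not preserved.

lossy and not dependency-preserving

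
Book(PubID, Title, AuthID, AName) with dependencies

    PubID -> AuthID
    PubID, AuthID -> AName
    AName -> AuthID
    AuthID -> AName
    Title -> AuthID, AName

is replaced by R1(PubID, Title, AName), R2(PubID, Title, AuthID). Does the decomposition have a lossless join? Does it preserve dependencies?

lossless but not dependency-preserving

Lossless test: (PubID, Title)⁺ = {PubID, Title, AuthID, AName}, which contains all of one fragment — lossless.
Dependency preservation: the restricted closure of {AName} across the fragments never reaches {AuthID}, so AName → AuthID cannot be enforced without a join — not preserved.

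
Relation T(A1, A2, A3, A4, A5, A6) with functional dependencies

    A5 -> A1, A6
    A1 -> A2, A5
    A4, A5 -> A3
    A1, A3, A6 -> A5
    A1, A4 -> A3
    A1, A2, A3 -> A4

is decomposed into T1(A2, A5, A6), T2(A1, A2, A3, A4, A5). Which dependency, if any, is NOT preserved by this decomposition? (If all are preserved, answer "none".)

none

A5 → A1, A6: restricted closure across fragments reaches A1, A6.
A1 → A2, A5 lies within T2.
A4, A5 → A3 lies within T2.
A1, A3, A6 → A5: restricted closure across fragments reaches A5.
A1, A4 → A3 lies within T2.
A1, A2, A3 → A4 lies within T2.
Every dependency is enforceable on the fragments, so the decomposition is dependency-preserving.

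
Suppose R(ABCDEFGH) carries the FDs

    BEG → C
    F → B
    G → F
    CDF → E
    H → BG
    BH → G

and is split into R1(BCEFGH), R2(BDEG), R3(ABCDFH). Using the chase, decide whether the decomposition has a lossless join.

Yes

Chase test. Columns are ABCDEFGH; row i has aⱼ where attribute j ∈ Ri, else bᵢⱼ.
Initial tableau (one row per fragment):
  row 1: b11 a2 a3 b14 a5 a6 a7 a8
  row 2: b21 a2 b23 a4 a5 b26 a7 b28
  row 3: a1 a2 a3 a4 b35 a6 b37 a8
Rows 1 and 2 agree on BEG; apply BEG→C and equate their C entries.
Rows 1 and 2 agree on G; apply G→F and equate their F entries.
Rows 2 and 3 agree on CDF; apply CDF→E and equate their E entries.
Rows 1 and 3 agree on H; apply H→BG and equate their BG entries.
Row 3 is now all distinguished symbols — the join is lossless.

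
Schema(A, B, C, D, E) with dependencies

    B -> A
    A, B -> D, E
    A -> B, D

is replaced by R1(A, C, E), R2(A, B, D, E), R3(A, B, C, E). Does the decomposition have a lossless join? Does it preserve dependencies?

lossless and dependency-preserving

Lossless test (chase): Rows 2 and 3 agree on A, B; apply A, B→D, E and equate their D, E entries. Rows 1 and 2 agree on A; apply A→B, D and equate their B, D entries. Row 1 is now all distinguished symbols — the join is lossless.
Dependency preservation: every FD's attributes lie within a single fragment, so each can be enforced locally — preserved.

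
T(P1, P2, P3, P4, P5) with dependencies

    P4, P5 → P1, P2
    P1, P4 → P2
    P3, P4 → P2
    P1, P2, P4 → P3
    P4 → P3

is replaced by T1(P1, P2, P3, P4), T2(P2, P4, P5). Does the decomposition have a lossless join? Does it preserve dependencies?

lossy and not dependency-preserving

Lossless test: (P2, P4)⁺ = {P2, P3, P4}, which is a superkey of neither fragment — lossy.
Dependency preservation: the restricted closure of {P4, P5} across the fragments never reaches {P1, P2}, so P4, P5 → P1, P2 cannot be enforced without a join — not preserved.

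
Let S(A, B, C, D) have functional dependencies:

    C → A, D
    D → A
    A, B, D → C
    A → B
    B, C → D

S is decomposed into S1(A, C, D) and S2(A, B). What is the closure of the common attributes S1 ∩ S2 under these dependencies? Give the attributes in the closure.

A, B

S1 ∩ S2 = {A}.
A → B applies, adding B
Closure: {A, B}.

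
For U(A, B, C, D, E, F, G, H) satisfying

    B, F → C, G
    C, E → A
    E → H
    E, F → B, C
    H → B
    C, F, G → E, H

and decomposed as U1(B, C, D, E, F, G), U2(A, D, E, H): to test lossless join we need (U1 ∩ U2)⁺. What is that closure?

B, D, E, H

U1 ∩ U2 = {D, E}.
E → H applies, adding H
H → B applies, adding B
Closure: {B, D, E, H}.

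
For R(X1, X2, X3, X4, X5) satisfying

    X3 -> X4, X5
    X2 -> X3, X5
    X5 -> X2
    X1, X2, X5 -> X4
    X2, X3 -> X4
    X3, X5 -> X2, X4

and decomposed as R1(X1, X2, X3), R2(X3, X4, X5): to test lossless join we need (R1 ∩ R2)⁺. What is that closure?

R1 ∩ R2 = {X3}.
X3 → X4, X5 applies, adding X4, X5
X5 → X2 applies, adding X2
Closure: {X2, X3, X4, X5}.

X2, X3, X4, X5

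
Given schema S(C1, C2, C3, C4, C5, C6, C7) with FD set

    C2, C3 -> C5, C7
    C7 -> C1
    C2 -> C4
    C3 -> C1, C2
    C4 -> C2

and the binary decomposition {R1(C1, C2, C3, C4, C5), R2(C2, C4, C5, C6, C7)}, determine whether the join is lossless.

Common attributes: R1 ∩ R2 = {C2, C4, C5}.
No dependency enlarges {C2, C4, C5}, so (C2, C4, C5)⁺ = {C2, C4, C5}.
The closure contains neither all of R1 = {C1, C2, C3, C4, C5} nor all of R2 = {C2, C4, C5, C6, C7}, so the common attributes are not a superkey of either fragment. The join is lossy.

No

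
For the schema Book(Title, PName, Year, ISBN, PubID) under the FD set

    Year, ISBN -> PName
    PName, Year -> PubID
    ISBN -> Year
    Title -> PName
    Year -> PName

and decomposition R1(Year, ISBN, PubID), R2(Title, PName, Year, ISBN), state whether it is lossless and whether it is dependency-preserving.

lossless and dependency-preserving

Lossless test: (Year, ISBN)⁺ = {PName, Year, ISBN, PubID}, which contains all of one fragment — lossless.
Dependency preservation: PName, Year → PubID is not contained in any single fragment, but the restricted closure of its left-hand side across the fragments still reaches the right-hand side; the remaining FDs each lie inside some fragment. All dependencies are preserved.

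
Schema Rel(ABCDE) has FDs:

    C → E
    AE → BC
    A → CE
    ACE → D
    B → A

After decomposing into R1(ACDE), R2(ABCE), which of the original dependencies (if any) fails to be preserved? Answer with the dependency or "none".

C → E lies within R1.
AE → BC lies within R2.
A → CE lies within R1.
ACE → D lies within R1.
B → A lies within R2.
Every dependency is enforceable on the fragments, so the decomposition is dependency-preserving.

none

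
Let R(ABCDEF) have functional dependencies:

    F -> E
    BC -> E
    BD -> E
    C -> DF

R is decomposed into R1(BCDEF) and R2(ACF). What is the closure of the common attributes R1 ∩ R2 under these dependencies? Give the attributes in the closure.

R1 ∩ R2 = {CF}.
F → E applies, adding E
C → DF applies, adding D
Closure: {CDEF}.

CDEF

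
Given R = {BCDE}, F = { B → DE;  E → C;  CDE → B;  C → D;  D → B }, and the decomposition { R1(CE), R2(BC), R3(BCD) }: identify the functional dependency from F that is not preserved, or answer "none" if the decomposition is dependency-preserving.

none

B → DE: restricted closure across fragments reaches DE.
E → C lies within R1.
CDE → B: restricted closure across fragments reaches B.
C → D lies within R3.
D → B lies within R3.
Every dependency is enforceable on the fragments, so the decomposition is dependency-preserving.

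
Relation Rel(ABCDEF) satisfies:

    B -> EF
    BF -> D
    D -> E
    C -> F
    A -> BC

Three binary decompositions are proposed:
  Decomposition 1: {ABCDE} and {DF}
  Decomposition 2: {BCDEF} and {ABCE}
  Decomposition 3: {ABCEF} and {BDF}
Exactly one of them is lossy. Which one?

Decomposition 1: common = {D}, closure = {DE} → lossy.
Decomposition 2: common = {BCE}, closure = {BCDEF} → lossless.
Decomposition 3: common = {BF}, closure = {BDEF} → lossless.

Decomposition 1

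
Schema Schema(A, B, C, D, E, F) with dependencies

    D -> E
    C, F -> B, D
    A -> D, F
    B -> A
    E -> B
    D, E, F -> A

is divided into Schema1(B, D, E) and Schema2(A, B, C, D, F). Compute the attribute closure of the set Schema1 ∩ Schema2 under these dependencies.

A, B, D, E, F

Schema1 ∩ Schema2 = {B, D}.
D → E applies, adding E
B → A applies, adding A
A → D, F applies, adding F
Closure: {A, B, D, E, F}.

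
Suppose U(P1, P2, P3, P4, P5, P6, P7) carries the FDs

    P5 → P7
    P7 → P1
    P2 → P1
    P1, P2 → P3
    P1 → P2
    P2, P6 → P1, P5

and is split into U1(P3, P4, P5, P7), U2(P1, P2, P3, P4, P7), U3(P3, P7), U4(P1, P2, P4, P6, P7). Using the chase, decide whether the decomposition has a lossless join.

Chase test. Columns are P1, P2, P3, P4, P5, P6, P7; row i has aⱼ where attribute j ∈ Ui, else bᵢⱼ.
Initial tableau (one row per fragment):
  row 1: b11 b12 a3 a4 a5 b16 a7
  row 2: a1 a2 a3 a4 b25 b26 a7
  row 3: b31 b32 a3 b34 b35 b36 a7
  row 4: a1 a2 b43 a4 b45 a6 a7
Rows 1 and 2 agree on P7; apply P7→P1 and equate their P1 entries.
Rows 1 and 3 agree on P7; apply P7→P1 and equate their P1 entries.
Rows 2 and 4 agree on P1, P2; apply P1, P2→P3 and equate their P3 entries.
Rows 1 and 2 agree on P1; apply P1→P2 and equate their P2 entries.
Rows 1 and 3 agree on P1; apply P1→P2 and equate their P2 entries.
No row becomes fully distinguished — the join is lossy.

No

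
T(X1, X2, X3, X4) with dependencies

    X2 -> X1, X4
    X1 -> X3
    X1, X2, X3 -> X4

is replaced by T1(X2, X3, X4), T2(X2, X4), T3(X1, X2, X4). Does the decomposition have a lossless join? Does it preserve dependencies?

Lossless test (chase): Rows 1 and 2 agree on X2; apply X2→X1, X4 and equate their X1, X4 entries. Rows 1 and 3 agree on X2; apply X2→X1, X4 and equate their X1, X4 entries. Rows 1 and 2 agree on X1; apply X1→X3 and equate their X3 entries. Rows 1 and 3 agree on X1; apply X1→X3 and equate their X3 entries. Row 1 is now all distinguished symbols — the join is lossless.
Dependency preservation: the restricted closure of {X1} across the fragments never reaches {X3}, so X1 → X3 cannot be enforced without a join — not preserved.

lossless but not dependency-preserving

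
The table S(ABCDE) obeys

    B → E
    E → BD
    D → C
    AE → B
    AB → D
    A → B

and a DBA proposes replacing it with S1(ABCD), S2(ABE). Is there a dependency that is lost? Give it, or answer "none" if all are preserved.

none

B → E lies within S2.
E → BD: restricted closure across fragments reaches BD.
D → C lies within S1.
AE → B lies within S2.
AB → D lies within S1.
A → B lies within S1.
Every dependency is enforceable on the fragments, so the decomposition is dependency-preserving.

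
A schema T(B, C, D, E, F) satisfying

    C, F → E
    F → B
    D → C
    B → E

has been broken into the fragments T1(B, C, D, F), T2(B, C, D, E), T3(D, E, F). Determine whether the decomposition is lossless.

Yes

Chase test. Columns are B, C, D, E, F; row i has aⱼ where attribute j ∈ Ti, else bᵢⱼ.
Initial tableau (one row per fragment):
  row 1: a1 a2 a3 b14 a5
  row 2: a1 a2 a3 a4 b25
  row 3: b31 b32 a3 a4 a5
Rows 1 and 3 agree on F; apply F→B and equate their B entries.
Rows 1 and 3 agree on D; apply D→C and equate their C entries.
Rows 1 and 2 agree on B; apply B→E and equate their E entries.
Row 1 is now all distinguished symbols — the join is lossless.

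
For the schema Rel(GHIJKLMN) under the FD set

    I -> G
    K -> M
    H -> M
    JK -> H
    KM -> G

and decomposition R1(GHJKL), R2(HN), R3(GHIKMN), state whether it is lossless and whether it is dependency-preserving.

Lossless test (chase): Rows 1 and 3 agree on K; apply K→M and equate their M entries. Rows 1 and 2 agree on H; apply H→M and equate their M entries. No row becomes fully distinguished — the join is lossy.
Dependency preservation: every FD's attributes lie within a single fragment, so each can be enforced locally — preserved.

lossy but dependency-preserving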